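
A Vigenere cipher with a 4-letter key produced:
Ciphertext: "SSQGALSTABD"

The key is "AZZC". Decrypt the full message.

Step 1: Key 'AZZC' has length 4. Extended key: AZZCAZZCAZZ
Step 2: Decrypt each position:
  S(18) - A(0) = 18 = S
  S(18) - Z(25) = 19 = T
  Q(16) - Z(25) = 17 = R
  G(6) - C(2) = 4 = E
  A(0) - A(0) = 0 = A
  L(11) - Z(25) = 12 = M
  S(18) - Z(25) = 19 = T
  T(19) - C(2) = 17 = R
  A(0) - A(0) = 0 = A
  B(1) - Z(25) = 2 = C
  D(3) - Z(25) = 4 = E
Plaintext: STREAMTRACE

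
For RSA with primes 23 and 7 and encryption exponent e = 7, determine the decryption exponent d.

Step 1: n = 23 * 7 = 161.
Step 2: phi(n) = 22 * 6 = 132.
Step 3: Find d such that 7 * d = 1 (mod 132).
Step 4: d = 7^(-1) mod 132 = 19.
Verification: 7 * 19 = 133 = 1 * 132 + 1.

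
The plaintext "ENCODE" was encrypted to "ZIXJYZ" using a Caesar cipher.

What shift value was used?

Step 1: Compare first letters: E (position 4) -> Z (position 25).
Step 2: Shift = (25 - 4) mod 26 = 21.
The shift value is 21.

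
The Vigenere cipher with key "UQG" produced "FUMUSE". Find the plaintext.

Step 1: Extend key: UQGUQG
Step 2: Decrypt each letter (c - k) mod 26:
  F(5) - U(20) = (5-20) mod 26 = 11 = L
  U(20) - Q(16) = (20-16) mod 26 = 4 = E
  M(12) - G(6) = (12-6) mod 26 = 6 = G
  U(20) - U(20) = (20-20) mod 26 = 0 = A
  S(18) - Q(16) = (18-16) mod 26 = 2 = C
  E(4) - G(6) = (4-6) mod 26 = 24 = Y
Plaintext: LEGACY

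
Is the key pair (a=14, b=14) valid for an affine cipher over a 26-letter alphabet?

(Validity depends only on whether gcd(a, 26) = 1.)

Step 1: Compute gcd(14, 26).
Step 2: gcd(14, 26) = 2.
Since gcd = 2 != 1, 14 shares a common factor with 26, so it cannot be used.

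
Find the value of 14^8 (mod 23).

Step 1: Compute 14^8 mod 23 step by step, reducing modulo 23 at each step.
  14^1 mod 23 = 14
  14^2 mod 23 = (14 * 14) mod 23 = 12
  14^3 mod 23 = (12 * 14) mod 23 = 7
  14^4 mod 23 = (7 * 14) mod 23 = 6
  14^5 mod 23 = (6 * 14) mod 23 = 15
  14^6 mod 23 = (15 * 14) mod 23 = 3
  14^7 mod 23 = (3 * 14) mod 23 = 19
  14^8 mod 23 = (19 * 14) mod 23 = 13
Step 2: Result = 13.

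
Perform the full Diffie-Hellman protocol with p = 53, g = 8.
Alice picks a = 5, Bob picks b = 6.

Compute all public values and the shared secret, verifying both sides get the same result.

Step 1: A = g^a mod p = 8^5 mod 53 = 14.
Step 2: B = g^b mod p = 8^6 mod 53 = 6.
Step 3: Alice computes s = B^a mod p = 6^5 mod 53 = 38.
Step 4: Bob computes s = A^b mod p = 14^6 mod 53 = 38.
Both sides agree: shared secret = 38.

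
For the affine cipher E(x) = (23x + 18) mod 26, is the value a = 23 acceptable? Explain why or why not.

Step 1: Compute gcd(23, 26).
Step 2: gcd(23, 26) = 1.
Since gcd = 1, 23 is coprime with 26, so it is a valid key.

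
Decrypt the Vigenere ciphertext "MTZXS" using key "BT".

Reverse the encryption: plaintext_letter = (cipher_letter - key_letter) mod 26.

Step 1: Extend key: BTBTB
Step 2: Decrypt each letter (c - k) mod 26:
  M(12) - B(1) = (12-1) mod 26 = 11 = L
  T(19) - T(19) = (19-19) mod 26 = 0 = A
  Z(25) - B(1) = (25-1) mod 26 = 24 = Y
  X(23) - T(19) = (23-19) mod 26 = 4 = E
  S(18) - B(1) = (18-1) mod 26 = 17 = R
Plaintext: LAYER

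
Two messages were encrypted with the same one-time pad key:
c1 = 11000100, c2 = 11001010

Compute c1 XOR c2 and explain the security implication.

Step 1: c1 XOR c2 = (m1 XOR k) XOR (m2 XOR k).
Step 2: By XOR associativity/commutativity: = m1 XOR m2 XOR k XOR k = m1 XOR m2.
Step 3: 11000100 XOR 11001010 = 00001110 = 14.
Step 4: The key cancels out! An attacker learns m1 XOR m2 = 14, revealing the relationship between plaintexts.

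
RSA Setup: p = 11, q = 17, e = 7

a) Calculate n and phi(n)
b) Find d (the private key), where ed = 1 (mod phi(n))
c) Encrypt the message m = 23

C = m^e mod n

Step 1: n = 11 * 17 = 187.
Step 2: phi(n) = (11-1)(17-1) = 10 * 16 = 160.
Step 3: Find d = 7^(-1) mod 160 = 23.
  Verify: 7 * 23 = 161 = 1 (mod 160).
Step 4: C = 23^7 mod 187 = 133.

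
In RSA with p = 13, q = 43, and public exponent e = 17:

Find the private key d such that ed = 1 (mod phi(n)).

Step 1: n = 13 * 43 = 559.
Step 2: phi(n) = 12 * 42 = 504.
Step 3: Find d such that 17 * d = 1 (mod 504).
Step 4: d = 17^(-1) mod 504 = 89.
Verification: 17 * 89 = 1513 = 3 * 504 + 1.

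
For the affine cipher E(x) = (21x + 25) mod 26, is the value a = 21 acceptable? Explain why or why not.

Step 1: Compute gcd(21, 26).
Step 2: gcd(21, 26) = 1.
Since gcd = 1, 21 is coprime with 26, so it is a valid key.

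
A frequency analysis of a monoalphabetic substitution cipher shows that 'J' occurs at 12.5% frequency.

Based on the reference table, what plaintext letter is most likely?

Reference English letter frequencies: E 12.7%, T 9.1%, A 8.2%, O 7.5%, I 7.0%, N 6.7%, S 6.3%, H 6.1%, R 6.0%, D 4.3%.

Step 1: The observed frequency is 12.5%.
Step 2: Compare with English frequencies:
  E: 12.7% (difference: 0.2%) <-- closest
  T: 9.1% (difference: 3.4%)
  A: 8.2% (difference: 4.3%)
  O: 7.5% (difference: 5.0%)
  I: 7.0% (difference: 5.5%)
  N: 6.7% (difference: 5.8%)
  S: 6.3% (difference: 6.2%)
  H: 6.1% (difference: 6.4%)
  R: 6.0% (difference: 6.5%)
  D: 4.3% (difference: 8.2%)
Step 3: 'J' most likely represents 'E' (frequency 12.7%).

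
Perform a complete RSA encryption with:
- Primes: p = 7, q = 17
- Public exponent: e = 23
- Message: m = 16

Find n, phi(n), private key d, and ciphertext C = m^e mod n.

Step 1: n = 7 * 17 = 119.
Step 2: phi(n) = (7-1)(17-1) = 6 * 16 = 96.
Step 3: Find d = 23^(-1) mod 96 = 71.
  Verify: 23 * 71 = 1633 = 1 (mod 96).
Step 4: C = 16^23 mod 119 = 67.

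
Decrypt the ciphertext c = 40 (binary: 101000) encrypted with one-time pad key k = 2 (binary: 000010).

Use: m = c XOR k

Step 1: XOR ciphertext with key:
  Ciphertext: 101000
  Key:        000010
  XOR:        101010
Step 2: Plaintext = 101010 = 42 in decimal.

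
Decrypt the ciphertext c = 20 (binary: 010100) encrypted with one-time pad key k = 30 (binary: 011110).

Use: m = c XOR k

Step 1: XOR ciphertext with key:
  Ciphertext: 010100
  Key:        011110
  XOR:        001010
Step 2: Plaintext = 001010 = 10 in decimal.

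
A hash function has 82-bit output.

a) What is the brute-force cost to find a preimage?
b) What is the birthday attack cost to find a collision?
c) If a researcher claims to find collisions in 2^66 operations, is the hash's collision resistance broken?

Step 1: Preimage resistance requires brute-force of 2^82 operations.
Step 2: Collision resistance (birthday bound) = 2^(82/2) = 2^41.
Step 3: The claimed attack costs 2^66 operations.
Step 4: Since 2^66 >= 2^41, the claimed attack is no faster than the generic birthday attack, so this does not break collision resistance.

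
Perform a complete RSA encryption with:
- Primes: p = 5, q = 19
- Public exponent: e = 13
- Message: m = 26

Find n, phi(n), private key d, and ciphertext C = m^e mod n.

Step 1: n = 5 * 19 = 95.
Step 2: phi(n) = (5-1)(19-1) = 4 * 18 = 72.
Step 3: Find d = 13^(-1) mod 72 = 61.
  Verify: 13 * 61 = 793 = 1 (mod 72).
Step 4: C = 26^13 mod 95 = 26.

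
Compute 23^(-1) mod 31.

Step 1: We need x such that 23 * x = 1 (mod 31).
Step 2: Using the extended Euclidean algorithm or trial:
  23 * 27 = 621 = 20 * 31 + 1.
Step 3: Since 621 mod 31 = 1, the inverse is x = 27.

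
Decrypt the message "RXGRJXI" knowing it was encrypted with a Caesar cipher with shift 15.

Step 1: Reverse the shift by subtracting 15 from each letter position.
  R (position 17) -> position (17-15) mod 26 = 2 -> C
  X (position 23) -> position (23-15) mod 26 = 8 -> I
  G (position 6) -> position (6-15) mod 26 = 17 -> R
  R (position 17) -> position (17-15) mod 26 = 2 -> C
  J (position 9) -> position (9-15) mod 26 = 20 -> U
  X (position 23) -> position (23-15) mod 26 = 8 -> I
  I (position 8) -> position (8-15) mod 26 = 19 -> T
Decrypted message: CIRCUIT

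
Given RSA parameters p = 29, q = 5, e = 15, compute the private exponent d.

Step 1: n = 29 * 5 = 145.
Step 2: phi(n) = 28 * 4 = 112.
Step 3: Find d such that 15 * d = 1 (mod 112).
Step 4: d = 15^(-1) mod 112 = 15.
Verification: 15 * 15 = 225 = 2 * 112 + 1.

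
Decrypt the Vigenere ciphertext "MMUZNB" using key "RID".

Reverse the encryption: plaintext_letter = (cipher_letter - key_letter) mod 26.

Step 1: Extend key: RIDRID
Step 2: Decrypt each letter (c - k) mod 26:
  M(12) - R(17) = (12-17) mod 26 = 21 = V
  M(12) - I(8) = (12-8) mod 26 = 4 = E
  U(20) - D(3) = (20-3) mod 26 = 17 = R
  Z(25) - R(17) = (25-17) mod 26 = 8 = I
  N(13) - I(8) = (13-8) mod 26 = 5 = F
  B(1) - D(3) = (1-3) mod 26 = 24 = Y
Plaintext: VERIFY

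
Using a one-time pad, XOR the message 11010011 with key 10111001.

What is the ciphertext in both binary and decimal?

Step 1: Write out the XOR operation bit by bit:
  Message: 11010011
  Key:     10111001
  XOR:     01101010
Step 2: Convert to decimal: 01101010 = 106.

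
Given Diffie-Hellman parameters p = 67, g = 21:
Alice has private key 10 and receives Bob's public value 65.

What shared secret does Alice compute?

Step 1: s = B^a mod p = 65^10 mod 67.
  65^1 mod 67 = 65
  65^2 mod 67 = (65 * 65) mod 67 = 4
  65^3 mod 67 = (4 * 65) mod 67 = 59
  65^4 mod 67 = (59 * 65) mod 67 = 16
  65^5 mod 67 = (16 * 65) mod 67 = 35
  65^6 mod 67 = (35 * 65) mod 67 = 64
  65^7 mod 67 = (64 * 65) mod 67 = 6
  65^8 mod 67 = (6 * 65) mod 67 = 55
  65^9 mod 67 = (55 * 65) mod 67 = 24
  65^10 mod 67 = (24 * 65) mod 67 = 19
Result: shared secret = 19.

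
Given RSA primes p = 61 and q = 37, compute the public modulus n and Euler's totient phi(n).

Step 1: n = p * q = 61 * 37 = 2257.
Step 2: phi(n) = (p-1)(q-1) = 60 * 36 = 2160.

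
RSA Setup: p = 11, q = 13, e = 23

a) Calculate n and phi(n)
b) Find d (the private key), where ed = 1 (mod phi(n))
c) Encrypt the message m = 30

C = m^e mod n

Step 1: n = 11 * 13 = 143.
Step 2: phi(n) = (11-1)(13-1) = 10 * 12 = 120.
Step 3: Find d = 23^(-1) mod 120 = 47.
  Verify: 23 * 47 = 1081 = 1 (mod 120).
Step 4: C = 30^23 mod 143 = 127.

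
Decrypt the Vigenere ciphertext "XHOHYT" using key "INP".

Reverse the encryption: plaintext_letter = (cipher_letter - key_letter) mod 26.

Step 1: Extend key: INPINP
Step 2: Decrypt each letter (c - k) mod 26:
  X(23) - I(8) = (23-8) mod 26 = 15 = P
  H(7) - N(13) = (7-13) mod 26 = 20 = U
  O(14) - P(15) = (14-15) mod 26 = 25 = Z
  H(7) - I(8) = (7-8) mod 26 = 25 = Z
  Y(24) - N(13) = (24-13) mod 26 = 11 = L
  T(19) - P(15) = (19-15) mod 26 = 4 = E
Plaintext: PUZZLE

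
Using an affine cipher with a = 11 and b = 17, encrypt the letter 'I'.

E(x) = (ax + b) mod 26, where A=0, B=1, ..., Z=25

Step 1: Convert 'I' to number: x = 8.
Step 2: E(8) = (11 * 8 + 17) mod 26 = 105 mod 26 = 1.
Step 3: Convert 1 back to letter: B.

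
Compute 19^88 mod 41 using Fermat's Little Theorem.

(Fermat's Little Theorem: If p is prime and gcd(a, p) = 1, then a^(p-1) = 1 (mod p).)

Step 1: Since 41 is prime, by Fermat's Little Theorem: 19^40 = 1 (mod 41).
Step 2: Reduce exponent: 88 mod 40 = 8.
Step 3: So 19^88 = 19^8 (mod 41).
Step 4: 19^8 mod 41 = 37.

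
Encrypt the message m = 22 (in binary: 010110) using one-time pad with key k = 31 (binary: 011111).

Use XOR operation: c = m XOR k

Step 1: Write out the XOR operation bit by bit:
  Message: 010110
  Key:     011111
  XOR:     001001
Step 2: Convert to decimal: 001001 = 9.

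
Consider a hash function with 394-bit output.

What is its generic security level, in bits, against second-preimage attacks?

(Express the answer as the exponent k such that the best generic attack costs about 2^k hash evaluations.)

Step 1: The hash has a 394-bit output.
Step 2: Second-preimage resistance means: given a specific input x, it should be infeasible to find a different y with h(y) = h(x).
With a 394-bit output, a generic search for a second preimage costs about 2^394 evaluations (each trial matches the fixed target with probability 2^-394).
Step 3: Security level = 394 bits.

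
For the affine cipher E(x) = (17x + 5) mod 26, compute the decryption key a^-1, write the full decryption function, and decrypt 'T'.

Step 1: Find a^-1, the modular inverse of 17 mod 26.
Step 2: We need 17 * a^-1 = 1 (mod 26).
Step 3: 17 * 23 = 391 = 15 * 26 + 1, so a^-1 = 23.
Step 4: D(y) = 23(y - 5) mod 26.
Step 5: Apply to 'T' (y = 19): D(19) = 23 * (19 - 5) mod 26 = 23 * 14 mod 26 = 10 -> 'K'.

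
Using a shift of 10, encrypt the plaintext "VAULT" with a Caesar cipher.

Step 1: For each letter, shift forward by 10 positions (mod 26).
  V (position 21) -> position (21+10) mod 26 = 5 -> F
  A (position 0) -> position (0+10) mod 26 = 10 -> K
  U (position 20) -> position (20+10) mod 26 = 4 -> E
  L (position 11) -> position (11+10) mod 26 = 21 -> V
  T (position 19) -> position (19+10) mod 26 = 3 -> D
Result: FKEVD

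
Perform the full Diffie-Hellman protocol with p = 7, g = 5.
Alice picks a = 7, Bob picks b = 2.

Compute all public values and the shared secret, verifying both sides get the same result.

Step 1: A = g^a mod p = 5^7 mod 7 = 5.
Step 2: B = g^b mod p = 5^2 mod 7 = 4.
Step 3: Alice computes s = B^a mod p = 4^7 mod 7 = 4.
Step 4: Bob computes s = A^b mod p = 5^2 mod 7 = 4.
Both sides agree: shared secret = 4.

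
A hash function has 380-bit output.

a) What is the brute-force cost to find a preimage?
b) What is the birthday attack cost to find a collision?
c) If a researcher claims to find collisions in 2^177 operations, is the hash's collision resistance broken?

Step 1: Preimage resistance requires brute-force of 2^380 operations.
Step 2: Collision resistance (birthday bound) = 2^(380/2) = 2^190.
Step 3: The claimed attack costs 2^177 operations.
Step 4: Since 2^177 < 2^190, the claimed attack beats the generic birthday bound, so collision resistance is broken.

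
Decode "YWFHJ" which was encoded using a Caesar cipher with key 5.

Step 1: Reverse the shift by subtracting 5 from each letter position.
  Y (position 24) -> position (24-5) mod 26 = 19 -> T
  W (position 22) -> position (22-5) mod 26 = 17 -> R
  F (position 5) -> position (5-5) mod 26 = 0 -> A
  H (position 7) -> position (7-5) mod 26 = 2 -> C
  J (position 9) -> position (9-5) mod 26 = 4 -> E
Decrypted message: TRACE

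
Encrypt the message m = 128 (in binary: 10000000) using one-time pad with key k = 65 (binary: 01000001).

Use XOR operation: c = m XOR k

Step 1: Write out the XOR operation bit by bit:
  Message: 10000000
  Key:     01000001
  XOR:     11000001
Step 2: Convert to decimal: 11000001 = 193.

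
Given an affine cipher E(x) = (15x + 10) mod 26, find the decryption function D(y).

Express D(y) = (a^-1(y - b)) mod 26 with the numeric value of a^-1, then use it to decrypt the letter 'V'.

Step 1: Find a^-1, the modular inverse of 15 mod 26.
Step 2: We need 15 * a^-1 = 1 (mod 26).
Step 3: 15 * 7 = 105 = 4 * 26 + 1, so a^-1 = 7.
Step 4: D(y) = 7(y - 10) mod 26.
Step 5: Apply to 'V' (y = 21): D(21) = 7 * (21 - 10) mod 26 = 7 * 11 mod 26 = 25 -> 'Z'.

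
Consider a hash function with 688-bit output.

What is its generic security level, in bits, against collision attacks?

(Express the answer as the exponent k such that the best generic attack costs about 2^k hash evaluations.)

Step 1: The hash has a 688-bit output.
Step 2: Collision resistance means it should be infeasible to find any x != y with h(x) = h(y).
By the birthday bound, a generic collision search succeeds after about sqrt(2^688) = 2^(688/2) = 2^344 evaluations.
Step 3: Security level = 344 bits.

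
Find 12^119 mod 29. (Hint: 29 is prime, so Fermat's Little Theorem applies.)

Step 1: Since 29 is prime, by Fermat's Little Theorem: 12^28 = 1 (mod 29).
Step 2: Reduce exponent: 119 mod 28 = 7.
Step 3: So 12^119 = 12^7 (mod 29).
Step 4: 12^7 mod 29 = 17.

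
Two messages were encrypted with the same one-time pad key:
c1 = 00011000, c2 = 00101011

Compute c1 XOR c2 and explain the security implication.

Step 1: c1 XOR c2 = (m1 XOR k) XOR (m2 XOR k).
Step 2: By XOR associativity/commutativity: = m1 XOR m2 XOR k XOR k = m1 XOR m2.
Step 3: 00011000 XOR 00101011 = 00110011 = 51.
Step 4: The key cancels out! An attacker learns m1 XOR m2 = 51, revealing the relationship between plaintexts.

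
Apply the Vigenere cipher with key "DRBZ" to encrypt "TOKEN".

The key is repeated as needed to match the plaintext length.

Step 1: Repeat key to match plaintext length:
  Plaintext: TOKEN
  Key:       DRBZD
Step 2: Encrypt each letter:
  T(19) + D(3) = (19+3) mod 26 = 22 = W
  O(14) + R(17) = (14+17) mod 26 = 5 = F
  K(10) + B(1) = (10+1) mod 26 = 11 = L
  E(4) + Z(25) = (4+25) mod 26 = 3 = D
  N(13) + D(3) = (13+3) mod 26 = 16 = Q
Ciphertext: WFLDQ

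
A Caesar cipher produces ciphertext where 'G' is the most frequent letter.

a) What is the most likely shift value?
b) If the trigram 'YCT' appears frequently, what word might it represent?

Step 1: In English, 'E' is the most frequent letter (12.7%).
Step 2: The most frequent ciphertext letter is 'G' (position 6).
Step 3: Shift = (6 - 4) mod 26 = 2.
Step 4: Decrypt 'YCT' by shifting back 2:
  Y -> W
  C -> A
  T -> R
Step 5: 'YCT' decrypts to 'WAR'.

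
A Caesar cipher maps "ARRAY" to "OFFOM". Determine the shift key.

Step 1: Compare first letters: A (position 0) -> O (position 14).
Step 2: Shift = (14 - 0) mod 26 = 14.
The shift value is 14.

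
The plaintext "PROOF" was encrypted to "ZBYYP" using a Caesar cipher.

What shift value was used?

Step 1: Compare first letters: P (position 15) -> Z (position 25).
Step 2: Shift = (25 - 15) mod 26 = 10.
The shift value is 10.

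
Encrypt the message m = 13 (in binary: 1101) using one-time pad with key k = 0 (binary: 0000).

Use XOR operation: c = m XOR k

Step 1: Write out the XOR operation bit by bit:
  Message: 1101
  Key:     0000
  XOR:     1101
Step 2: Convert to decimal: 1101 = 13.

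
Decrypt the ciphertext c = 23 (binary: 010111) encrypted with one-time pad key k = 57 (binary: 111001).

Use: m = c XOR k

Step 1: XOR ciphertext with key:
  Ciphertext: 010111
  Key:        111001
  XOR:        101110
Step 2: Plaintext = 101110 = 46 in decimal.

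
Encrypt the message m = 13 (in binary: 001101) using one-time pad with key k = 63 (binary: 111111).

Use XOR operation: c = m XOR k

Step 1: Write out the XOR operation bit by bit:
  Message: 001101
  Key:     111111
  XOR:     110010
Step 2: Convert to decimal: 110010 = 50.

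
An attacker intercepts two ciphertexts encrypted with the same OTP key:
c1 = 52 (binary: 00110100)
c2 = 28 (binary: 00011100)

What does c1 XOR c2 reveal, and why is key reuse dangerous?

Step 1: c1 XOR c2 = (m1 XOR k) XOR (m2 XOR k).
Step 2: By XOR associativity/commutativity: = m1 XOR m2 XOR k XOR k = m1 XOR m2.
Step 3: 00110100 XOR 00011100 = 00101000 = 40.
Step 4: The key cancels out! An attacker learns m1 XOR m2 = 40, revealing the relationship between plaintexts.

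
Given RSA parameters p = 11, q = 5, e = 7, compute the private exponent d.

Step 1: n = 11 * 5 = 55.
Step 2: phi(n) = 10 * 4 = 40.
Step 3: Find d such that 7 * d = 1 (mod 40).
Step 4: d = 7^(-1) mod 40 = 23.
Verification: 7 * 23 = 161 = 4 * 40 + 1.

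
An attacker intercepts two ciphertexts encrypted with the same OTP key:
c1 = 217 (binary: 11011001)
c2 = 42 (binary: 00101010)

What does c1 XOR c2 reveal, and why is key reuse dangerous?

Step 1: c1 XOR c2 = (m1 XOR k) XOR (m2 XOR k).
Step 2: By XOR associativity/commutativity: = m1 XOR m2 XOR k XOR k = m1 XOR m2.
Step 3: 11011001 XOR 00101010 = 11110011 = 243.
Step 4: The key cancels out! An attacker learns m1 XOR m2 = 243, revealing the relationship between plaintexts.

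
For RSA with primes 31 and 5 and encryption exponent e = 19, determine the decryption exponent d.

Step 1: n = 31 * 5 = 155.
Step 2: phi(n) = 30 * 4 = 120.
Step 3: Find d such that 19 * d = 1 (mod 120).
Step 4: d = 19^(-1) mod 120 = 19.
Verification: 19 * 19 = 361 = 3 * 120 + 1.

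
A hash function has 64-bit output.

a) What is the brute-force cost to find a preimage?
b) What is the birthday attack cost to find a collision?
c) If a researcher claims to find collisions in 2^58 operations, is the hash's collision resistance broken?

Step 1: Preimage resistance requires brute-force of 2^64 operations.
Step 2: Collision resistance (birthday bound) = 2^(64/2) = 2^32.
Step 3: The claimed attack costs 2^58 operations.
Step 4: Since 2^58 >= 2^32, the claimed attack is no faster than the generic birthday attack, so this does not break collision resistance.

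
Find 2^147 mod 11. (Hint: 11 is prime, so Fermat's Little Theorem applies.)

Step 1: Since 11 is prime, by Fermat's Little Theorem: 2^10 = 1 (mod 11).
Step 2: Reduce exponent: 147 mod 10 = 7.
Step 3: So 2^147 = 2^7 (mod 11).
Step 4: 2^7 mod 11 = 7.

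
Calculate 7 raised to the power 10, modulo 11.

Step 1: Compute 7^10 mod 11 step by step, reducing modulo 11 at each step.
  7^1 mod 11 = 7
  7^2 mod 11 = (7 * 7) mod 11 = 5
  7^3 mod 11 = (5 * 7) mod 11 = 2
  7^4 mod 11 = (2 * 7) mod 11 = 3
  7^5 mod 11 = (3 * 7) mod 11 = 10
  7^6 mod 11 = (10 * 7) mod 11 = 4
  7^7 mod 11 = (4 * 7) mod 11 = 6
  7^8 mod 11 = (6 * 7) mod 11 = 9
  7^9 mod 11 = (9 * 7) mod 11 = 8
  7^10 mod 11 = (8 * 7) mod 11 = 1
Step 2: Result = 1.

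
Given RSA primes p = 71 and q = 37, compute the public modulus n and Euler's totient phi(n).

Step 1: n = p * q = 71 * 37 = 2627.
Step 2: phi(n) = (p-1)(q-1) = 70 * 36 = 2520.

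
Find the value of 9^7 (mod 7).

Step 1: Compute 9^7 mod 7 step by step, reducing modulo 7 at each step.
  9^1 mod 7 = 2
  9^2 mod 7 = (2 * 9) mod 7 = 4
  9^3 mod 7 = (4 * 9) mod 7 = 1
  9^4 mod 7 = (1 * 9) mod 7 = 2
  9^5 mod 7 = (2 * 9) mod 7 = 4
  9^6 mod 7 = (4 * 9) mod 7 = 1
  9^7 mod 7 = (1 * 9) mod 7 = 2
Step 2: Result = 2.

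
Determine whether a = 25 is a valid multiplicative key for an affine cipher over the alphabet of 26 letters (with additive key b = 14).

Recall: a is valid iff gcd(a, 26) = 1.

Step 1: Compute gcd(25, 26).
Step 2: gcd(25, 26) = 1.
Since gcd = 1, 25 is coprime with 26, so it is a valid key.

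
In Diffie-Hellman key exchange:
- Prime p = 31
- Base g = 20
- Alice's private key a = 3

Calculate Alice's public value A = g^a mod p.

Step 1: A = g^a mod p = 20^3 mod 31.
  20^1 mod 31 = 20
  20^2 mod 31 = (20 * 20) mod 31 = 28
  20^3 mod 31 = (28 * 20) mod 31 = 2
Result: A = 2.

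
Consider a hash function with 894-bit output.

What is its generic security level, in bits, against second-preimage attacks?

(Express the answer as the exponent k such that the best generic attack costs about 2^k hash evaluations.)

Step 1: The hash has a 894-bit output.
Step 2: Second-preimage resistance means: given a specific input x, it should be infeasible to find a different y with h(y) = h(x).
With a 894-bit output, a generic search for a second preimage costs about 2^894 evaluations (each trial matches the fixed target with probability 2^-894).
Step 3: Security level = 894 bits.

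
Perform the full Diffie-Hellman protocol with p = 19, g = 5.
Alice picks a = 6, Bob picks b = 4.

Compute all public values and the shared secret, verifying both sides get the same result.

Step 1: A = g^a mod p = 5^6 mod 19 = 7.
Step 2: B = g^b mod p = 5^4 mod 19 = 17.
Step 3: Alice computes s = B^a mod p = 17^6 mod 19 = 7.
Step 4: Bob computes s = A^b mod p = 7^4 mod 19 = 7.
Both sides agree: shared secret = 7.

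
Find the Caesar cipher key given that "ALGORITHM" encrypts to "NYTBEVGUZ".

Step 1: Compare first letters: A (position 0) -> N (position 13).
Step 2: Shift = (13 - 0) mod 26 = 13.
The shift value is 13.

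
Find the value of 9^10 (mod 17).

Step 1: Compute 9^10 mod 17 step by step, reducing modulo 17 at each step.
  9^1 mod 17 = 9
  9^2 mod 17 = (9 * 9) mod 17 = 13
  9^3 mod 17 = (13 * 9) mod 17 = 15
  9^4 mod 17 = (15 * 9) mod 17 = 16
  9^5 mod 17 = (16 * 9) mod 17 = 8
  9^6 mod 17 = (8 * 9) mod 17 = 4
  9^7 mod 17 = (4 * 9) mod 17 = 2
  9^8 mod 17 = (2 * 9) mod 17 = 1
  9^9 mod 17 = (1 * 9) mod 17 = 9
  9^10 mod 17 = (9 * 9) mod 17 = 13
Step 2: Result = 13.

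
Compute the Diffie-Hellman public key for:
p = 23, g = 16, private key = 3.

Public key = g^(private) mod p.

Step 1: A = g^a mod p = 16^3 mod 23.
  16^1 mod 23 = 16
  16^2 mod 23 = (16 * 16) mod 23 = 3
  16^3 mod 23 = (3 * 16) mod 23 = 2
Result: A = 2.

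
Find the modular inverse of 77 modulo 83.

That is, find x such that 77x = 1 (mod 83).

Step 1: We need x such that 77 * x = 1 (mod 83).
Step 2: Using the extended Euclidean algorithm or trial:
  77 * 69 = 5313 = 64 * 83 + 1.
Step 3: Since 5313 mod 83 = 1, the inverse is x = 69.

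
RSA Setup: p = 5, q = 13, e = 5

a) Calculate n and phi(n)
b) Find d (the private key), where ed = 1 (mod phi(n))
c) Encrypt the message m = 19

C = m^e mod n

Step 1: n = 5 * 13 = 65.
Step 2: phi(n) = (5-1)(13-1) = 4 * 12 = 48.
Step 3: Find d = 5^(-1) mod 48 = 29.
  Verify: 5 * 29 = 145 = 1 (mod 48).
Step 4: C = 19^5 mod 65 = 54.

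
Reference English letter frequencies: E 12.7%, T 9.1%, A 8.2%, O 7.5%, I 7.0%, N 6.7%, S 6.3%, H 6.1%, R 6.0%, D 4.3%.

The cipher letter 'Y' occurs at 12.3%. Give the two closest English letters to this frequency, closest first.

Step 1: Observed frequency of 'Y' is 12.3%.
Step 2: Compute distances to each reference frequency and sort:
  E (12.7%): difference = 0.4% <-- BEST
  T (9.1%): difference = 3.2% <-- RUNNER-UP
  A (8.2%): difference = 4.1%
  O (7.5%): difference = 4.8%
  I (7.0%): difference = 5.3%
Step 3: Most likely is 'E' (12.7%, diff 0.4%); second most likely is 'T' (9.1%, diff 3.2%).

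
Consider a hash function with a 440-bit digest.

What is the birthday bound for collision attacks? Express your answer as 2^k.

Step 1: The birthday paradox gives collision probability ~50% after sqrt(2^n) = 2^(n/2) hashes.
Step 2: For 440-bit output: 2^(440/2) = 2^220.
Step 3: Approximately 2^220 hash computations needed.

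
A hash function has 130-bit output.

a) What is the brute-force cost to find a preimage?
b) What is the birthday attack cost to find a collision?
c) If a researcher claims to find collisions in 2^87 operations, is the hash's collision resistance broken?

Step 1: Preimage resistance requires brute-force of 2^130 operations.
Step 2: Collision resistance (birthday bound) = 2^(130/2) = 2^65.
Step 3: The claimed attack costs 2^87 operations.
Step 4: Since 2^87 >= 2^65, the claimed attack is no faster than the generic birthday attack, so this does not break collision resistance.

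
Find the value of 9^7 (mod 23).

Step 1: Compute 9^7 mod 23 step by step, reducing modulo 23 at each step.
  9^1 mod 23 = 9
  9^2 mod 23 = (9 * 9) mod 23 = 12
  9^3 mod 23 = (12 * 9) mod 23 = 16
  9^4 mod 23 = (16 * 9) mod 23 = 6
  9^5 mod 23 = (6 * 9) mod 23 = 8
  9^6 mod 23 = (8 * 9) mod 23 = 3
  9^7 mod 23 = (3 * 9) mod 23 = 4
Step 2: Result = 4.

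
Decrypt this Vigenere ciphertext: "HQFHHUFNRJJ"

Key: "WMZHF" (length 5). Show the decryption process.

Step 1: Key 'WMZHF' has length 5. Extended key: WMZHFWMZHFW
Step 2: Decrypt each position:
  H(7) - W(22) = 11 = L
  Q(16) - M(12) = 4 = E
  F(5) - Z(25) = 6 = G
  H(7) - H(7) = 0 = A
  H(7) - F(5) = 2 = C
  U(20) - W(22) = 24 = Y
  F(5) - M(12) = 19 = T
  N(13) - Z(25) = 14 = O
  R(17) - H(7) = 10 = K
  J(9) - F(5) = 4 = E
  J(9) - W(22) = 13 = N
Plaintext: LEGACYTOKEN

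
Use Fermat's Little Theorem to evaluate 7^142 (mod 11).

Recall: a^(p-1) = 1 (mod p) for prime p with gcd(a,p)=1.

Step 1: Since 11 is prime, by Fermat's Little Theorem: 7^10 = 1 (mod 11).
Step 2: Reduce exponent: 142 mod 10 = 2.
Step 3: So 7^142 = 7^2 (mod 11).
Step 4: 7^2 mod 11 = 5.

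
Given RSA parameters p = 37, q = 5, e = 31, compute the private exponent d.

Step 1: n = 37 * 5 = 185.
Step 2: phi(n) = 36 * 4 = 144.
Step 3: Find d such that 31 * d = 1 (mod 144).
Step 4: d = 31^(-1) mod 144 = 79.
Verification: 31 * 79 = 2449 = 17 * 144 + 1.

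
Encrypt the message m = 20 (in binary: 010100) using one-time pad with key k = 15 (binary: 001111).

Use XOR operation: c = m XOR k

Step 1: Write out the XOR operation bit by bit:
  Message: 010100
  Key:     001111
  XOR:     011011
Step 2: Convert to decimal: 011011 = 27.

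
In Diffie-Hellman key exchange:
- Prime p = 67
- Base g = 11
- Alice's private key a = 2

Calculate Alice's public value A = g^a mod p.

Step 1: A = g^a mod p = 11^2 mod 67.
  11^1 mod 67 = 11
  11^2 mod 67 = (11 * 11) mod 67 = 54
Result: A = 54.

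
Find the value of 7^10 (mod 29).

Step 1: Compute 7^10 mod 29 step by step, reducing modulo 29 at each step.
  7^1 mod 29 = 7
  7^2 mod 29 = (7 * 7) mod 29 = 20
  7^3 mod 29 = (20 * 7) mod 29 = 24
  7^4 mod 29 = (24 * 7) mod 29 = 23
  7^5 mod 29 = (23 * 7) mod 29 = 16
  7^6 mod 29 = (16 * 7) mod 29 = 25
  7^7 mod 29 = (25 * 7) mod 29 = 1
  7^8 mod 29 = (1 * 7) mod 29 = 7
  7^9 mod 29 = (7 * 7) mod 29 = 20
  7^10 mod 29 = (20 * 7) mod 29 = 24
Step 2: Result = 24.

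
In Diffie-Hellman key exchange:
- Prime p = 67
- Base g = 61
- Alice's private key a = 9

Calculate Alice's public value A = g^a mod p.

Step 1: A = g^a mod p = 61^9 mod 67.
  61^1 mod 67 = 61
  61^2 mod 67 = (61 * 61) mod 67 = 36
  61^3 mod 67 = (36 * 61) mod 67 = 52
  61^4 mod 67 = (52 * 61) mod 67 = 23
  61^5 mod 67 = (23 * 61) mod 67 = 63
  61^6 mod 67 = (63 * 61) mod 67 = 24
  61^7 mod 67 = (24 * 61) mod 67 = 57
  61^8 mod 67 = (57 * 61) mod 67 = 60
  61^9 mod 67 = (60 * 61) mod 67 = 42
Result: A = 42.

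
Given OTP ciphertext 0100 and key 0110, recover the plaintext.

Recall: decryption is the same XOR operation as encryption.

Step 1: XOR ciphertext with key:
  Ciphertext: 0100
  Key:        0110
  XOR:        0010
Step 2: Plaintext = 0010 = 2 in decimal.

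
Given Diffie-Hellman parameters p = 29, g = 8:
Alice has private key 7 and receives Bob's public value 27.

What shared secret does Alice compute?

Step 1: s = B^a mod p = 27^7 mod 29.
  27^1 mod 29 = 27
  27^2 mod 29 = (27 * 27) mod 29 = 4
  27^3 mod 29 = (4 * 27) mod 29 = 21
  27^4 mod 29 = (21 * 27) mod 29 = 16
  27^5 mod 29 = (16 * 27) mod 29 = 26
  27^6 mod 29 = (26 * 27) mod 29 = 6
  27^7 mod 29 = (6 * 27) mod 29 = 17
Result: shared secret = 17.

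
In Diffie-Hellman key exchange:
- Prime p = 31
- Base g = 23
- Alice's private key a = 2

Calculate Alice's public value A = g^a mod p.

Step 1: A = g^a mod p = 23^2 mod 31.
  23^1 mod 31 = 23
  23^2 mod 31 = (23 * 23) mod 31 = 2
Result: A = 2.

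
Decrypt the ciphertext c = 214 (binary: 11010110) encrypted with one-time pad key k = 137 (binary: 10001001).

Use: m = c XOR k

Step 1: XOR ciphertext with key:
  Ciphertext: 11010110
  Key:        10001001
  XOR:        01011111
Step 2: Plaintext = 01011111 = 95 in decimal.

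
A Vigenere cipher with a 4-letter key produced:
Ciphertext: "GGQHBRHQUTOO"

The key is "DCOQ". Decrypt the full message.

Step 1: Key 'DCOQ' has length 4. Extended key: DCOQDCOQDCOQ
Step 2: Decrypt each position:
  G(6) - D(3) = 3 = D
  G(6) - C(2) = 4 = E
  Q(16) - O(14) = 2 = C
  H(7) - Q(16) = 17 = R
  B(1) - D(3) = 24 = Y
  R(17) - C(2) = 15 = P
  H(7) - O(14) = 19 = T
  Q(16) - Q(16) = 0 = A
  U(20) - D(3) = 17 = R
  T(19) - C(2) = 17 = R
  O(14) - O(14) = 0 = A
  O(14) - Q(16) = 24 = Y
Plaintext: DECRYPTARRAY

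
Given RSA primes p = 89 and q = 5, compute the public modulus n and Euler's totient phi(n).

Step 1: n = p * q = 89 * 5 = 445.
Step 2: phi(n) = (p-1)(q-1) = 88 * 4 = 352.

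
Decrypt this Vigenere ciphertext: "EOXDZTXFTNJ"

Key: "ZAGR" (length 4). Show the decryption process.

Step 1: Key 'ZAGR' has length 4. Extended key: ZAGRZAGRZAG
Step 2: Decrypt each position:
  E(4) - Z(25) = 5 = F
  O(14) - A(0) = 14 = O
  X(23) - G(6) = 17 = R
  D(3) - R(17) = 12 = M
  Z(25) - Z(25) = 0 = A
  T(19) - A(0) = 19 = T
  X(23) - G(6) = 17 = R
  F(5) - R(17) = 14 = O
  T(19) - Z(25) = 20 = U
  N(13) - A(0) = 13 = N
  J(9) - G(6) = 3 = D
Plaintext: FORMATROUND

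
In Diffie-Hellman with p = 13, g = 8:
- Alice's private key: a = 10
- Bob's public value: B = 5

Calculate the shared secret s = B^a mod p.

Step 1: s = B^a mod p = 5^10 mod 13.
  5^1 mod 13 = 5
  5^2 mod 13 = (5 * 5) mod 13 = 12
  5^3 mod 13 = (12 * 5) mod 13 = 8
  5^4 mod 13 = (8 * 5) mod 13 = 1
  5^5 mod 13 = (1 * 5) mod 13 = 5
  5^6 mod 13 = (5 * 5) mod 13 = 12
  5^7 mod 13 = (12 * 5) mod 13 = 8
  5^8 mod 13 = (8 * 5) mod 13 = 1
  5^9 mod 13 = (1 * 5) mod 13 = 5
  5^10 mod 13 = (5 * 5) mod 13 = 12
Result: shared secret = 12.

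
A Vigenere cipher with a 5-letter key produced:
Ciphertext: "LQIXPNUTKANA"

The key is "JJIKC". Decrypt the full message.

Step 1: Key 'JJIKC' has length 5. Extended key: JJIKCJJIKCJJ
Step 2: Decrypt each position:
  L(11) - J(9) = 2 = C
  Q(16) - J(9) = 7 = H
  I(8) - I(8) = 0 = A
  X(23) - K(10) = 13 = N
  P(15) - C(2) = 13 = N
  N(13) - J(9) = 4 = E
  U(20) - J(9) = 11 = L
  T(19) - I(8) = 11 = L
  K(10) - K(10) = 0 = A
  A(0) - C(2) = 24 = Y
  N(13) - J(9) = 4 = E
  A(0) - J(9) = 17 = R
Plaintext: CHANNELLAYER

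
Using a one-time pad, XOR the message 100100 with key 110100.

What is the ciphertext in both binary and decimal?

Step 1: Write out the XOR operation bit by bit:
  Message: 100100
  Key:     110100
  XOR:     010000
Step 2: Convert to decimal: 010000 = 16.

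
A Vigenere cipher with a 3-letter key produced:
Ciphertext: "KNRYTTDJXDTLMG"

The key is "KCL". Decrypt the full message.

Step 1: Key 'KCL' has length 3. Extended key: KCLKCLKCLKCLKC
Step 2: Decrypt each position:
  K(10) - K(10) = 0 = A
  N(13) - C(2) = 11 = L
  R(17) - L(11) = 6 = G
  Y(24) - K(10) = 14 = O
  T(19) - C(2) = 17 = R
  T(19) - L(11) = 8 = I
  D(3) - K(10) = 19 = T
  J(9) - C(2) = 7 = H
  X(23) - L(11) = 12 = M
  D(3) - K(10) = 19 = T
  T(19) - C(2) = 17 = R
  L(11) - L(11) = 0 = A
  M(12) - K(10) = 2 = C
  G(6) - C(2) = 4 = E
Plaintext: ALGORITHMTRACE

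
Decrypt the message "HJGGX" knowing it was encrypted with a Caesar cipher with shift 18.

Step 1: Reverse the shift by subtracting 18 from each letter position.
  H (position 7) -> position (7-18) mod 26 = 15 -> P
  J (position 9) -> position (9-18) mod 26 = 17 -> R
  G (position 6) -> position (6-18) mod 26 = 14 -> O
  G (position 6) -> position (6-18) mod 26 = 14 -> O
  X (position 23) -> position (23-18) mod 26 = 5 -> F
Decrypted message: PROOF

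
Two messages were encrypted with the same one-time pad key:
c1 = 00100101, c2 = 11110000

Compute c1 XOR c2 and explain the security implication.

Step 1: c1 XOR c2 = (m1 XOR k) XOR (m2 XOR k).
Step 2: By XOR associativity/commutativity: = m1 XOR m2 XOR k XOR k = m1 XOR m2.
Step 3: 00100101 XOR 11110000 = 11010101 = 213.
Step 4: The key cancels out! An attacker learns m1 XOR m2 = 213, revealing the relationship between plaintexts.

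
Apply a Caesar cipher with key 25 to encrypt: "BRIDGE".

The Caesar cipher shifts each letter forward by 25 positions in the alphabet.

Step 1: For each letter, shift forward by 25 positions (mod 26).
  B (position 1) -> position (1+25) mod 26 = 0 -> A
  R (position 17) -> position (17+25) mod 26 = 16 -> Q
  I (position 8) -> position (8+25) mod 26 = 7 -> H
  D (position 3) -> position (3+25) mod 26 = 2 -> C
  G (position 6) -> position (6+25) mod 26 = 5 -> F
  E (position 4) -> position (4+25) mod 26 = 3 -> D
Result: AQHCFD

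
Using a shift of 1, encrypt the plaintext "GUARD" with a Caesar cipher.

Step 1: For each letter, shift forward by 1 positions (mod 26).
  G (position 6) -> position (6+1) mod 26 = 7 -> H
  U (position 20) -> position (20+1) mod 26 = 21 -> V
  A (position 0) -> position (0+1) mod 26 = 1 -> B
  R (position 17) -> position (17+1) mod 26 = 18 -> S
  D (position 3) -> position (3+1) mod 26 = 4 -> E
Result: HVBSE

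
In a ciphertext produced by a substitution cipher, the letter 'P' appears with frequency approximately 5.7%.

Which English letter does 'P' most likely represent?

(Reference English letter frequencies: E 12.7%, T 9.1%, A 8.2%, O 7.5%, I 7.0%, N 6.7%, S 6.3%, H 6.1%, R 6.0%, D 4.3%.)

Step 1: The observed frequency is 5.7%.
Step 2: Compare with English frequencies:
  E: 12.7% (difference: 7.0%)
  T: 9.1% (difference: 3.4%)
  A: 8.2% (difference: 2.5%)
  O: 7.5% (difference: 1.8%)
  I: 7.0% (difference: 1.3%)
  N: 6.7% (difference: 1.0%)
  S: 6.3% (difference: 0.6%)
  H: 6.1% (difference: 0.4%)
  R: 6.0% (difference: 0.3%) <-- closest
  D: 4.3% (difference: 1.4%)
Step 3: 'P' most likely represents 'R' (frequency 6.0%).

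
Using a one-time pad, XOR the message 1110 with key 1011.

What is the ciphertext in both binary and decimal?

Step 1: Write out the XOR operation bit by bit:
  Message: 1110
  Key:     1011
  XOR:     0101
Step 2: Convert to decimal: 0101 = 5.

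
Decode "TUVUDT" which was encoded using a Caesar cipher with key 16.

Step 1: Reverse the shift by subtracting 16 from each letter position.
  T (position 19) -> position (19-16) mod 26 = 3 -> D
  U (position 20) -> position (20-16) mod 26 = 4 -> E
  V (position 21) -> position (21-16) mod 26 = 5 -> F
  U (position 20) -> position (20-16) mod 26 = 4 -> E
  D (position 3) -> position (3-16) mod 26 = 13 -> N
  T (position 19) -> position (19-16) mod 26 = 3 -> D
Decrypted message: DEFEND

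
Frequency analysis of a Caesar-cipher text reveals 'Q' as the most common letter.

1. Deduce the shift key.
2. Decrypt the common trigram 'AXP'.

Step 1: In English, 'E' is the most frequent letter (12.7%).
Step 2: The most frequent ciphertext letter is 'Q' (position 16).
Step 3: Shift = (16 - 4) mod 26 = 12.
Step 4: Decrypt 'AXP' by shifting back 12:
  A -> O
  X -> L
  P -> D
Step 5: 'AXP' decrypts to 'OLD'.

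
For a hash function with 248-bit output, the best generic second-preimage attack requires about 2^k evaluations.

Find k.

Step 1: The hash has a 248-bit output.
Step 2: Second-preimage resistance means: given a specific input x, it should be infeasible to find a different y with h(y) = h(x).
With a 248-bit output, a generic search for a second preimage costs about 2^248 evaluations (each trial matches the fixed target with probability 2^-248).
Step 3: Security level = 248 bits.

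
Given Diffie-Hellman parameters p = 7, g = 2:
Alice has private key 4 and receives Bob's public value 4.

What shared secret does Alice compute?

Step 1: s = B^a mod p = 4^4 mod 7.
  4^1 mod 7 = 4
  4^2 mod 7 = (4 * 4) mod 7 = 2
  4^3 mod 7 = (2 * 4) mod 7 = 1
  4^4 mod 7 = (1 * 4) mod 7 = 4
Result: shared secret = 4.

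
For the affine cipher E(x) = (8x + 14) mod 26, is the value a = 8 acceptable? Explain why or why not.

Step 1: Compute gcd(8, 26).
Step 2: gcd(8, 26) = 2.
Since gcd = 2 != 1, 8 shares a common factor with 26, so it cannot be used.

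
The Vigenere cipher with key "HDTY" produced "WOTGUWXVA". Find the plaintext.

Step 1: Extend key: HDTYHDTYH
Step 2: Decrypt each letter (c - k) mod 26:
  W(22) - H(7) = (22-7) mod 26 = 15 = P
  O(14) - D(3) = (14-3) mod 26 = 11 = L
  T(19) - T(19) = (19-19) mod 26 = 0 = A
  G(6) - Y(24) = (6-24) mod 26 = 8 = I
  U(20) - H(7) = (20-7) mod 26 = 13 = N
  W(22) - D(3) = (22-3) mod 26 = 19 = T
  X(23) - T(19) = (23-19) mod 26 = 4 = E
  V(21) - Y(24) = (21-24) mod 26 = 23 = X
  A(0) - H(7) = (0-7) mod 26 = 19 = T
Plaintext: PLAINTEXT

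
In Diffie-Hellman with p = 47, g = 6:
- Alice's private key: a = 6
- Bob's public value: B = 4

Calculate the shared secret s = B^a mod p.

Step 1: s = B^a mod p = 4^6 mod 47.
  4^1 mod 47 = 4
  4^2 mod 47 = (4 * 4) mod 47 = 16
  4^3 mod 47 = (16 * 4) mod 47 = 17
  4^4 mod 47 = (17 * 4) mod 47 = 21
  4^5 mod 47 = (21 * 4) mod 47 = 37
  4^6 mod 47 = (37 * 4) mod 47 = 7
Result: shared secret = 7.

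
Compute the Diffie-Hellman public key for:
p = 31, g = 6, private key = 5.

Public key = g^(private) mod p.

Step 1: A = g^a mod p = 6^5 mod 31.
  6^1 mod 31 = 6
  6^2 mod 31 = (6 * 6) mod 31 = 5
  6^3 mod 31 = (5 * 6) mod 31 = 30
  6^4 mod 31 = (30 * 6) mod 31 = 25
  6^5 mod 31 = (25 * 6) mod 31 = 26
Result: A = 26.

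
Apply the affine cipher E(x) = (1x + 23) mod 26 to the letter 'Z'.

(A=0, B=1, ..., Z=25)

Step 1: Convert 'Z' to number: x = 25.
Step 2: E(25) = (1 * 25 + 23) mod 26 = 48 mod 26 = 22.
Step 3: Convert 22 back to letter: W.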